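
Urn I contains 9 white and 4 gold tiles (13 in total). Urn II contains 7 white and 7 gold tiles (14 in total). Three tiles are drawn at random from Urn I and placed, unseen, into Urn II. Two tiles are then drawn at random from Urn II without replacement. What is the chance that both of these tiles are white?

60/221

Condition on how many of the transferred tiles are white (from Urn I: 9 white of 13; then Urn II has 17 total).
  0 white: C(9,0)C(4,3)/C(13,3) = 2/143; then P = C(7,2)/C(17,2) = 21/136
  1 white: C(9,1)C(4,2)/C(13,3) = 27/143; then P = C(8,2)/C(17,2) = 7/34
  2 white: C(9,2)C(4,1)/C(13,3) = 72/143; then P = C(9,2)/C(17,2) = 9/34
  3 white: C(9,3)C(4,0)/C(13,3) = 42/143; then P = C(10,2)/C(17,2) = 45/136
P(both white) = 60/221 ≈ 0.2715.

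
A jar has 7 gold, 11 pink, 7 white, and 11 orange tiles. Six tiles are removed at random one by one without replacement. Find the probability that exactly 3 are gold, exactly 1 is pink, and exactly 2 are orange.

Unordered draws without replacement: count favorable combinations over C(36,6).
Favorable = C(7,3) · C(11,1) · C(7,0) · C(11,2) = 21175; total = C(36,6) = 1947792.
P = 21175/1947792 = 275/25296 ≈ 0.0109.

275/25296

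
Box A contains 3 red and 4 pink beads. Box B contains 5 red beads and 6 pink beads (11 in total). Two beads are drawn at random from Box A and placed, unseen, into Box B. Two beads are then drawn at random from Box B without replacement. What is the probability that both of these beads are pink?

155/546

Condition on how many of the transferred beads are pink (from Box A: 4 pink of 7; then Box B has 13 total).
  0 pink: C(4,0)C(3,2)/C(7,2) = 1/7; then P = C(6,2)/C(13,2) = 5/26
  1 pink: C(4,1)C(3,1)/C(7,2) = 4/7; then P = C(7,2)/C(13,2) = 7/26
  2 pink: C(4,2)C(3,0)/C(7,2) = 2/7; then P = C(8,2)/C(13,2) = 14/39
P(both pink) = 155/546 ≈ 0.2839.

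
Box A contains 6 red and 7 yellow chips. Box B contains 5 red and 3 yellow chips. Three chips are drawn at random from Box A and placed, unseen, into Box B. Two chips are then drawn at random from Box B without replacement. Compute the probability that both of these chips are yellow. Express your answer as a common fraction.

45/286

Condition on how many of the transferred chips are yellow (from Box A: 7 yellow of 13; then Box B has 11 total).
  0 yellow: C(7,0)C(6,3)/C(13,3) = 10/143; then P = C(3,2)/C(11,2) = 3/55
  1 yellow: C(7,1)C(6,2)/C(13,3) = 105/286; then P = C(4,2)/C(11,2) = 6/55
  2 yellow: C(7,2)C(6,1)/C(13,3) = 63/143; then P = C(5,2)/C(11,2) = 2/11
  3 yellow: C(7,3)C(6,0)/C(13,3) = 35/286; then P = C(6,2)/C(11,2) = 3/11
P(both yellow) = 45/286 ≈ 0.1573.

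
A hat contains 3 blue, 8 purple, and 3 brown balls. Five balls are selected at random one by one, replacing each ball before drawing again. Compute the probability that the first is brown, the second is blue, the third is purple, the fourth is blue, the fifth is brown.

81/67228

Multiply the conditional probability of each draw in order, with replacement (the composition resets each draw).
P = (3/14) · (3/14) · (8/14) · (3/14) · (3/14) = 81/67228 ≈ 0.0012.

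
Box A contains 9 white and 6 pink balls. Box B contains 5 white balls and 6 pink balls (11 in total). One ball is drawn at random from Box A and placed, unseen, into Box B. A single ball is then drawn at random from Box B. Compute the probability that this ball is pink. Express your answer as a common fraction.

Condition on how many of the transferred balls are pink (from Box A: 6 pink of 15; then Box B has 12 total).
  0 pink: C(6,0)C(9,1)/C(15,1) = 3/5; then P = 6/12
  1 pink: C(6,1)C(9,0)/C(15,1) = 2/5; then P = 7/12
P(pink from Box B) = 8/15 ≈ 0.5333.

8/15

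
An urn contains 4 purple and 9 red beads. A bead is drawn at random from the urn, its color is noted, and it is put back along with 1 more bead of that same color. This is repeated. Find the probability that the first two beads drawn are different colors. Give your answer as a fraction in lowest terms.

Either red then purple, or purple then red; after the first draw the total is 14.
P = (9/13)·(4/14) + (4/13)·(9/14) = 36/91 ≈ 0.3956.

36/91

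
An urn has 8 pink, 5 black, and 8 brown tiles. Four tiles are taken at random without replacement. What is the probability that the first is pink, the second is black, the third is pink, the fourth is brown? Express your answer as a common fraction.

Multiply the conditional probability of each draw in order, without replacement, so each draw removes one from its color and from the total.
P = (8/21) · (5/20) · (7/19) · (8/18) = 8/513 ≈ 0.0156.

8/513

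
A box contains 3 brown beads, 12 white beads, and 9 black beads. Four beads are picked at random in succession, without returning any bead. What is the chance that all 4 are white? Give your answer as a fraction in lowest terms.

15/322

Unordered draws without replacement: count favorable combinations over C(24,4).
Favorable = C(3,0) · C(12,4) · C(9,0) = 495; total = C(24,4) = 10626.
P = 495/10626 = 15/322 ≈ 0.0466.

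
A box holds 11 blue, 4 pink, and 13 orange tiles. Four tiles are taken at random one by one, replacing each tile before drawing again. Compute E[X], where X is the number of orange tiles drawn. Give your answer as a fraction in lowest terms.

13/7

By linearity of expectation, E[X] = Σ P(draw i is orange); each independent draw has P(orange) = 13/28.
E[X] = 4 · 13/28 = 13/7 ≈ 1.8571.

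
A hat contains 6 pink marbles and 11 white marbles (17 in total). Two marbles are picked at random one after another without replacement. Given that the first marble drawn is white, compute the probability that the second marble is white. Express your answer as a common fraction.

5/8

After removing 1 white, the hat has 10 white out of 16 remaining.
P(second is white | given) = 10/16 = 5/8 ≈ 0.6250.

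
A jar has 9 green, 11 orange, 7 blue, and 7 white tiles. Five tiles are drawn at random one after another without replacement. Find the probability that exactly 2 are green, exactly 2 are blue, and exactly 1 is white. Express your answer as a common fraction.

441/23188

Unordered draws without replacement: count favorable combinations over C(34,5).
Favorable = C(9,2) · C(11,0) · C(7,2) · C(7,1) = 5292; total = C(34,5) = 278256.
P = 5292/278256 = 441/23188 ≈ 0.0190.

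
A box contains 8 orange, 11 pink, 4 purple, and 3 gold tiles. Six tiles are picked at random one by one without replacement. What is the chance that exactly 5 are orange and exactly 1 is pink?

Unordered draws without replacement: count favorable combinations over C(26,6).
Favorable = C(8,5) · C(11,1) · C(4,0) · C(3,0) = 616; total = C(26,6) = 230230.
P = 616/230230 = 4/1495 ≈ 0.0027.

4/1495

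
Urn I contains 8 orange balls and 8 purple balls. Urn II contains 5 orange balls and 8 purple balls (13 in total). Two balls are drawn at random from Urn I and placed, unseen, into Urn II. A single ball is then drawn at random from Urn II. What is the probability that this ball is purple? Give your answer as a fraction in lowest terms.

Condition on how many of the transferred balls are purple (from Urn I: 8 purple of 16; then Urn II has 15 total).
  0 purple: C(8,0)C(8,2)/C(16,2) = 7/30; then P = 8/15
  1 purple: C(8,1)C(8,1)/C(16,2) = 8/15; then P = 9/15
  2 purple: C(8,2)C(8,0)/C(16,2) = 7/30; then P = 10/15
P(purple from Urn II) = 3/5 ≈ 0.6000.

3/5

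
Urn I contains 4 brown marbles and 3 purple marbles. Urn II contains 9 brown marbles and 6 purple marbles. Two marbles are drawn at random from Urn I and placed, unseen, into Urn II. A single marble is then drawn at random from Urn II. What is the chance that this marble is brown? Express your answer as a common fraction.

Condition on how many of the transferred marbles are brown (from Urn I: 4 brown of 7; then Urn II has 17 total).
  0 brown: C(4,0)C(3,2)/C(7,2) = 1/7; then P = 9/17
  1 brown: C(4,1)C(3,1)/C(7,2) = 4/7; then P = 10/17
  2 brown: C(4,2)C(3,0)/C(7,2) = 2/7; then P = 11/17
P(brown from Urn II) = 71/119 ≈ 0.5966.

71/119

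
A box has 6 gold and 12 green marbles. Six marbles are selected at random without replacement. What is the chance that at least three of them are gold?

1821/6188

Sum the hypergeometric tail for j = 3,…,6 gold marbles.
Favorable = C(6,3)·C(12,3) + C(6,4)·C(12,2) + C(6,5)·C(12,1) + C(6,6)·C(12,0) = 5463; total = C(18,6) = 18564.
P = 5463/18564 = 1821/6188 ≈ 0.2943.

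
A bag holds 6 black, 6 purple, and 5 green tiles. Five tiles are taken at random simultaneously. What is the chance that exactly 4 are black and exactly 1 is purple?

Unordered draws without replacement: count favorable combinations over C(17,5).
Favorable = C(6,4) · C(6,1) · C(5,0) = 90; total = C(17,5) = 6188.
P = 90/6188 = 45/3094 ≈ 0.0145.

45/3094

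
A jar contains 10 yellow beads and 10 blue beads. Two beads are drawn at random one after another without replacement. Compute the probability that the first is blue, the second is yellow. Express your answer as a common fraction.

5/19

Multiply the conditional probability of each draw in order, without replacement, so each draw removes one from its color and from the total.
P = (10/20) · (10/19) = 5/19 ≈ 0.2632.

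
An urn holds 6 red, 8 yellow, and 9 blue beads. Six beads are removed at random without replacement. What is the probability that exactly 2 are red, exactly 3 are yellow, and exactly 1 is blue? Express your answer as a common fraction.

Unordered draws without replacement: count favorable combinations over C(23,6).
Favorable = C(6,2) · C(8,3) · C(9,1) = 7560; total = C(23,6) = 100947.
P = 7560/100947 = 360/4807 ≈ 0.0749.

360/4807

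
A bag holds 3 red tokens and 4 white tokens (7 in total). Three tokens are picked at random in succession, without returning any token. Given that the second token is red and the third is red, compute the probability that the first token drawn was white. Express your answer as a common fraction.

P(first=white and the second token is red and the third is red) = (4/7)·(3/6)·(2/5) = 4/35.
P(E) = Σ over first color = 1/35 + 4/35 = 1/7.
By Bayes, P(first=white | E) = 4/35 / 1/7 = 4/5 ≈ 0.8000.

4/5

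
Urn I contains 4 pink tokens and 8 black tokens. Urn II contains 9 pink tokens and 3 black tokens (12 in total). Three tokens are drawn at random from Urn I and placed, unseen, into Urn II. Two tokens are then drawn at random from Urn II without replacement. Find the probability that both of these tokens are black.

113/1155

Condition on how many of the transferred tokens are black (from Urn I: 8 black of 12; then Urn II has 15 total).
  0 black: C(8,0)C(4,3)/C(12,3) = 1/55; then P = C(3,2)/C(15,2) = 1/35
  1 black: C(8,1)C(4,2)/C(12,3) = 12/55; then P = C(4,2)/C(15,2) = 2/35
  2 black: C(8,2)C(4,1)/C(12,3) = 28/55; then P = C(5,2)/C(15,2) = 2/21
  3 black: C(8,3)C(4,0)/C(12,3) = 14/55; then P = C(6,2)/C(15,2) = 1/7
P(both black) = 113/1155 ≈ 0.0978.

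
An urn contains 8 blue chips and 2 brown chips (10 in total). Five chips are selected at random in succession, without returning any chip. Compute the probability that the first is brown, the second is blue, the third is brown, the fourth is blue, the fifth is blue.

1/45

Multiply the conditional probability of each draw in order, without replacement, so each draw removes one from its color and from the total.
P = (2/10) · (8/9) · (1/8) · (7/7) · (6/6) = 1/45 ≈ 0.0222.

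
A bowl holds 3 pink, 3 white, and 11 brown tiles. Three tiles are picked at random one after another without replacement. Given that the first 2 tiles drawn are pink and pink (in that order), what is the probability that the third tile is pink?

After removing 2 pink, the bowl has 1 pink out of 15 remaining.
P(third is pink | given) = 1/15 ≈ 0.0667.

1/15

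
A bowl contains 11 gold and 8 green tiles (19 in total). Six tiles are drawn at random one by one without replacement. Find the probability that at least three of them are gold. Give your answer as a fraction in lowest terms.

Sum the hypergeometric tail for j = 3,…,6 gold tiles.
Favorable = C(11,3)·C(8,3) + C(11,4)·C(8,2) + C(11,5)·C(8,1) + C(11,6)·C(8,0) = 22638; total = C(19,6) = 27132.
P = 22638/27132 = 539/646 ≈ 0.8344.

539/646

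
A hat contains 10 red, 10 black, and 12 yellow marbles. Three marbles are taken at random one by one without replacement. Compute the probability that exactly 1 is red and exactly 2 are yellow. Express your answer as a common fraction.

33/248

Unordered draws without replacement: count favorable combinations over C(32,3).
Favorable = C(10,1) · C(10,0) · C(12,2) = 660; total = C(32,3) = 4960.
P = 660/4960 = 33/248 ≈ 0.1331.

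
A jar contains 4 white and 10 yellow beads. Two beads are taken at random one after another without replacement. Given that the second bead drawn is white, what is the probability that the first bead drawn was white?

P(first=white and the second bead drawn is white) = (4/14)·(3/13) = 6/91.
P(the second bead drawn is white) = Σ over first color = 6/91 + 20/91 = 2/7.
By Bayes, P(first=white | the second bead drawn is white) = 6/91 / 2/7 = 3/13 ≈ 0.2308.

3/13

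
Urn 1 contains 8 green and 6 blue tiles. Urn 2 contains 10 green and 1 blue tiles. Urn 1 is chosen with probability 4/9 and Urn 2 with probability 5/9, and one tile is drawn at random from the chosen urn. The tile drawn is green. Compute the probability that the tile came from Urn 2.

P(green | Urn 1) = 4/7; P(green | Urn 2) = 10/11.
P(green) = 4/9·4/7 + 5/9·10/11 = 526/693.
By Bayes' rule, P(Urn 2 | green) = 50/99 / 526/693 = 175/263 ≈ 0.6654.

175/263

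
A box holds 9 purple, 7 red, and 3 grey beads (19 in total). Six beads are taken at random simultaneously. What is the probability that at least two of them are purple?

Sum the hypergeometric tail for j = 2,…,6 purple beads.
Favorable = C(9,2)·C(10,4) + C(9,3)·C(10,3) + C(9,4)·C(10,2) + C(9,5)·C(10,1) + C(9,6)·C(10,0) = 24654; total = C(19,6) = 27132.
P = 24654/27132 = 587/646 ≈ 0.9087.

587/646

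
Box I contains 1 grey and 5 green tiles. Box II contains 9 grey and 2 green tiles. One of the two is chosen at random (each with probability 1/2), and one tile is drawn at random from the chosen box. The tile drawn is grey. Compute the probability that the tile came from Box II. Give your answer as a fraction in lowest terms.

P(grey | Box I) = 1/6; P(grey | Box II) = 9/11.
P(grey) = 1/2·1/6 + 1/2·9/11 = 65/132.
By Bayes' rule, P(Box II | grey) = 9/22 / 65/132 = 54/65 ≈ 0.8308.

54/65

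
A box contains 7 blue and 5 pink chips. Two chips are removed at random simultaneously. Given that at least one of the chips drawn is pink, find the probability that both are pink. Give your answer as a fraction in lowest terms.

2/9

P(both pink) = C(5,2)/C(12,2) = 5/33; P(at least one pink) = 1 − C(7,2)/C(12,2) = 15/22.
Since 'both pink' ⊆ 'at least one pink', P(both | at least one) = 5/33 / 15/22 = 2/9 ≈ 0.2222.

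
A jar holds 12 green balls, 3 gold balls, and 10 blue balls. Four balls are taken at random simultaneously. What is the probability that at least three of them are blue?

Sum the hypergeometric tail for j = 3,…,4 blue balls.
Favorable = C(10,3)·C(15,1) + C(10,4)·C(15,0) = 2010; total = C(25,4) = 12650.
P = 2010/12650 = 201/1265 ≈ 0.1589.

201/1265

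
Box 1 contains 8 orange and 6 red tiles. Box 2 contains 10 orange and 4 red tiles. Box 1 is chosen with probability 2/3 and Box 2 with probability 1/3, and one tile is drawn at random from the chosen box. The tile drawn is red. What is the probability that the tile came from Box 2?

1/4

P(red | Box 1) = 3/7; P(red | Box 2) = 2/7.
P(red) = 2/3·3/7 + 1/3·2/7 = 8/21.
By Bayes' rule, P(Box 2 | red) = 2/21 / 8/21 = 1/4 ≈ 0.2500.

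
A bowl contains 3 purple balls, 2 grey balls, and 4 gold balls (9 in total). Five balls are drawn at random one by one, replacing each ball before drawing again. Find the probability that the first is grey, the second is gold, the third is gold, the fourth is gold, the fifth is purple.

Multiply the conditional probability of each draw in order, with replacement (the composition resets each draw).
P = (2/9) · (4/9) · (4/9) · (4/9) · (3/9) = 128/19683 ≈ 0.0065.

128/19683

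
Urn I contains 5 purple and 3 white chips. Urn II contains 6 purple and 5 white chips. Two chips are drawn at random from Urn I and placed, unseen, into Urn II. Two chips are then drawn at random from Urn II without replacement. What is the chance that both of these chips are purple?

Condition on how many of the transferred chips are purple (from Urn I: 5 purple of 8; then Urn II has 13 total).
  0 purple: C(5,0)C(3,2)/C(8,2) = 3/28; then P = C(6,2)/C(13,2) = 5/26
  1 purple: C(5,1)C(3,1)/C(8,2) = 15/28; then P = C(7,2)/C(13,2) = 7/26
  2 purple: C(5,2)C(3,0)/C(8,2) = 5/14; then P = C(8,2)/C(13,2) = 14/39
P(both purple) = 80/273 ≈ 0.2930.

80/273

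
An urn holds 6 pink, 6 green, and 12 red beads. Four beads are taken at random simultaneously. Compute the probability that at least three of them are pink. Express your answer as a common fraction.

125/3542

Sum the hypergeometric tail for j = 3,…,4 pink beads.
Favorable = C(6,3)·C(18,1) + C(6,4)·C(18,0) = 375; total = C(24,4) = 10626.
P = 375/10626 = 125/3542 ≈ 0.0353.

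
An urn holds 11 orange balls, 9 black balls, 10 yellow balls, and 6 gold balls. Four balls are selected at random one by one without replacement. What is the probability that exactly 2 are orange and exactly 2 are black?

4/119

Unordered draws without replacement: count favorable combinations over C(36,4).
Favorable = C(11,2) · C(9,2) · C(10,0) · C(6,0) = 1980; total = C(36,4) = 58905.
P = 1980/58905 = 4/119 ≈ 0.0336.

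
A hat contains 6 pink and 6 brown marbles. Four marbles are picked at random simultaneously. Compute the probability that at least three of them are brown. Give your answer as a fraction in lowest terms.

3/11

Sum the hypergeometric tail for j = 3,…,4 brown marbles.
Favorable = C(6,3)·C(6,1) + C(6,4)·C(6,0) = 135; total = C(12,4) = 495.
P = 135/495 = 3/11 ≈ 0.2727.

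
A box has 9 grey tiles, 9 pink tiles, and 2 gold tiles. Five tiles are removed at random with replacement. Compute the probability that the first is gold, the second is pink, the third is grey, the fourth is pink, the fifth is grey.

6561/1600000

Multiply the conditional probability of each draw in order, with replacement (the composition resets each draw).
P = (2/20) · (9/20) · (9/20) · (9/20) · (9/20) = 6561/1600000 ≈ 0.0041.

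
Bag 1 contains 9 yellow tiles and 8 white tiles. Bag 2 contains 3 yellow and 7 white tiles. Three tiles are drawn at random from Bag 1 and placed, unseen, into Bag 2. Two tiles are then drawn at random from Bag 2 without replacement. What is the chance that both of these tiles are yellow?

Condition on how many of the transferred tiles are yellow (from Bag 1: 9 yellow of 17; then Bag 2 has 13 total).
  0 yellow: C(9,0)C(8,3)/C(17,3) = 7/85; then P = C(3,2)/C(13,2) = 1/26
  1 yellow: C(9,1)C(8,2)/C(17,3) = 63/170; then P = C(4,2)/C(13,2) = 1/13
  2 yellow: C(9,2)C(8,1)/C(17,3) = 36/85; then P = C(5,2)/C(13,2) = 5/39
  3 yellow: C(9,3)C(8,0)/C(17,3) = 21/170; then P = C(6,2)/C(13,2) = 5/26
P(both yellow) = 97/884 ≈ 0.1097.

97/884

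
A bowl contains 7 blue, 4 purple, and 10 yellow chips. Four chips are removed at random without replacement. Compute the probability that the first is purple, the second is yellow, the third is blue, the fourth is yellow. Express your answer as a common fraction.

1/57

Multiply the conditional probability of each draw in order, without replacement, so each draw removes one from its color and from the total.
P = (4/21) · (10/20) · (7/19) · (9/18) = 1/57 ≈ 0.0175.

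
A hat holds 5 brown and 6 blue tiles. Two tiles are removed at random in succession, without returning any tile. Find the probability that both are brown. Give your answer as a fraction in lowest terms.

Unordered draws without replacement: count favorable combinations over C(11,2).
Favorable = C(5,2) · C(6,0) = 10; total = C(11,2) = 55.
P = 10/55 = 2/11 ≈ 0.1818.

2/11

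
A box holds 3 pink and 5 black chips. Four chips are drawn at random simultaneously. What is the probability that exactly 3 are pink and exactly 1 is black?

1/14

Unordered draws without replacement: count favorable combinations over C(8,4).
Favorable = C(3,3) · C(5,1) = 5; total = C(8,4) = 70.
P = 5/70 = 1/14 ≈ 0.0714.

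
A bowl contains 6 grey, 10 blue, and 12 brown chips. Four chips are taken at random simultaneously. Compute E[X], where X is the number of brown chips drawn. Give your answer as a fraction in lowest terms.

By linearity of expectation, E[X] = Σ P(draw i is brown); by symmetry each draw (even without replacement) has P(brown) = 12/28.
E[X] = 4 · 12/28 = 12/7 ≈ 1.7143.

12/7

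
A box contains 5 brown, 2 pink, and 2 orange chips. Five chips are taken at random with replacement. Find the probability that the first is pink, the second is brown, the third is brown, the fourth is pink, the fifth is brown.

Multiply the conditional probability of each draw in order, with replacement (the composition resets each draw).
P = (2/9) · (5/9) · (5/9) · (2/9) · (5/9) = 500/59049 ≈ 0.0085.

500/59049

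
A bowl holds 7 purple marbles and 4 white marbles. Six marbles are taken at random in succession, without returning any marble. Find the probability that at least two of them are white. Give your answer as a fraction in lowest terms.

Sum the hypergeometric tail for j = 2,…,4 white marbles.
Favorable = C(4,2)·C(7,4) + C(4,3)·C(7,3) + C(4,4)·C(7,2) = 371; total = C(11,6) = 462.
P = 371/462 = 53/66 ≈ 0.8030.

53/66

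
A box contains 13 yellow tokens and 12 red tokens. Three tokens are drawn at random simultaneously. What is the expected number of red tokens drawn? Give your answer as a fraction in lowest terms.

36/25

By linearity of expectation, E[X] = Σ P(draw i is red); by symmetry each draw (even without replacement) has P(red) = 12/25.
E[X] = 3 · 12/25 = 36/25 ≈ 1.4400.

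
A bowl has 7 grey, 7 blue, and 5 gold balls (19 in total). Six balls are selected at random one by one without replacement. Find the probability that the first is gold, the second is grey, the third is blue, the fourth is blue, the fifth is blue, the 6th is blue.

Multiply the conditional probability of each draw in order, without replacement, so each draw removes one from its color and from the total.
P = (5/19) · (7/18) · (7/17) · (6/16) · (5/15) · (4/14) = 35/23256 ≈ 0.0015.

35/23256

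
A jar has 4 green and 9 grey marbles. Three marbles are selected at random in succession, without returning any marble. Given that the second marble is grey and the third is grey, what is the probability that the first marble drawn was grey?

7/11

P(first=grey and the second marble is grey and the third is grey) = (9/13)·(8/12)·(7/11) = 42/143.
P(E) = Σ over first color = 24/143 + 42/143 = 6/13.
By Bayes, P(first=grey | E) = 42/143 / 6/13 = 7/11 ≈ 0.6364.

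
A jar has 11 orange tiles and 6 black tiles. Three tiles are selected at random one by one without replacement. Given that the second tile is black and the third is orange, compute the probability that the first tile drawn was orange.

P(first=orange and the second tile is black and the third is orange) = (11/17)·(6/16)·(10/15) = 11/68.
P(E) = Σ over first color = 11/68 + 11/136 = 33/136.
By Bayes, P(first=orange | E) = 11/68 / 33/136 = 2/3 ≈ 0.6667.

2/3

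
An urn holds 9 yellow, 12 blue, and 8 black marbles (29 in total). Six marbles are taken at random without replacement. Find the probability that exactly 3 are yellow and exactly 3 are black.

Unordered draws without replacement: count favorable combinations over C(29,6).
Favorable = C(9,3) · C(12,0) · C(8,3) = 4704; total = C(29,6) = 475020.
P = 4704/475020 = 56/5655 ≈ 0.0099.

56/5655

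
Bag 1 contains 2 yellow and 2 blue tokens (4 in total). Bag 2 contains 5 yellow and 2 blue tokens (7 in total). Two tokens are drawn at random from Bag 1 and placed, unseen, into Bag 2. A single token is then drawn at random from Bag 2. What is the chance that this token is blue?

Condition on how many of the transferred tokens are blue (from Bag 1: 2 blue of 4; then Bag 2 has 9 total).
  0 blue: C(2,0)C(2,2)/C(4,2) = 1/6; then P = 2/9
  1 blue: C(2,1)C(2,1)/C(4,2) = 2/3; then P = 3/9
  2 blue: C(2,2)C(2,0)/C(4,2) = 1/6; then P = 4/9
P(blue from Bag 2) = 1/3 ≈ 0.3333.

1/3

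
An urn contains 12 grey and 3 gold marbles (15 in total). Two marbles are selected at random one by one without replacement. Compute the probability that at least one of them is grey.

34/35

Use the complement: P(at least one grey) = 1 − P(no grey).
P(none) = C(3,2)/C(15,2) = 3/105.
So P = 1 − 3/105 = 34/35 ≈ 0.9714.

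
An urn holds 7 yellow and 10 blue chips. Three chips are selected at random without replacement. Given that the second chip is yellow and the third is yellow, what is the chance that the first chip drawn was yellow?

1/3

P(first=yellow and the second chip is yellow and the third is yellow) = (7/17)·(6/16)·(5/15) = 7/136.
P(E) = Σ over first color = 7/136 + 7/68 = 21/136.
By Bayes, P(first=yellow | E) = 7/136 / 21/136 = 1/3 ≈ 0.3333.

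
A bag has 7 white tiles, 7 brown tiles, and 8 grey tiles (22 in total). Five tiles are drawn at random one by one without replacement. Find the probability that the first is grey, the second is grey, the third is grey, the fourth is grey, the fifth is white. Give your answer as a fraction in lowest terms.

Multiply the conditional probability of each draw in order, without replacement, so each draw removes one from its color and from the total.
P = (8/22) · (7/21) · (6/20) · (5/19) · (7/18) = 7/1881 ≈ 0.0037.

7/1881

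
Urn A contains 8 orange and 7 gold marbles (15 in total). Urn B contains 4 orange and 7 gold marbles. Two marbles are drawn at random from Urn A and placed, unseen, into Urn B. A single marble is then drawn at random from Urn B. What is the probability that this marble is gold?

119/195

Condition on how many of the transferred marbles are gold (from Urn A: 7 gold of 15; then Urn B has 13 total).
  0 gold: C(7,0)C(8,2)/C(15,2) = 4/15; then P = 7/13
  1 gold: C(7,1)C(8,1)/C(15,2) = 8/15; then P = 8/13
  2 gold: C(7,2)C(8,0)/C(15,2) = 1/5; then P = 9/13
P(gold from Urn B) = 119/195 ≈ 0.6103.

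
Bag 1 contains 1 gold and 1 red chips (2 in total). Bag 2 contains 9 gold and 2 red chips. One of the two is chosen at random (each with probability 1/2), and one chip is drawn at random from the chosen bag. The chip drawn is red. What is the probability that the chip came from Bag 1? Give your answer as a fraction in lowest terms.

11/15

P(red | Bag 1) = 1/2; P(red | Bag 2) = 2/11.
P(red) = 1/2·1/2 + 1/2·2/11 = 15/44.
By Bayes' rule, P(Bag 1 | red) = 1/4 / 15/44 = 11/15 ≈ 0.7333.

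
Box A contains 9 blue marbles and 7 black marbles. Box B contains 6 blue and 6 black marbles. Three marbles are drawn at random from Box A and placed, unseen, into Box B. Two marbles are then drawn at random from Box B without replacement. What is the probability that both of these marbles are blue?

Condition on how many of the transferred marbles are blue (from Box A: 9 blue of 16; then Box B has 15 total).
  0 blue: C(9,0)C(7,3)/C(16,3) = 1/16; then P = C(6,2)/C(15,2) = 1/7
  1 blue: C(9,1)C(7,2)/C(16,3) = 27/80; then P = C(7,2)/C(15,2) = 1/5
  2 blue: C(9,2)C(7,1)/C(16,3) = 9/20; then P = C(8,2)/C(15,2) = 4/15
  3 blue: C(9,3)C(7,0)/C(16,3) = 3/20; then P = C(9,2)/C(15,2) = 12/35
P(both blue) = 347/1400 ≈ 0.2479.

347/1400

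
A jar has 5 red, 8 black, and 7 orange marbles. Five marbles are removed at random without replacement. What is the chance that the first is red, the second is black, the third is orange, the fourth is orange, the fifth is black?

Multiply the conditional probability of each draw in order, without replacement, so each draw removes one from its color and from the total.
P = (5/20) · (8/19) · (7/18) · (6/17) · (7/16) = 49/7752 ≈ 0.0063.

49/7752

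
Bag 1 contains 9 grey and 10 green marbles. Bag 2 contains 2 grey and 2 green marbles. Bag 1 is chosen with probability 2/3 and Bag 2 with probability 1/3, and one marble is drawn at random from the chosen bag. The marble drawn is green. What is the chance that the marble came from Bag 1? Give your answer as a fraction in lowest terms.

P(green | Bag 1) = 10/19; P(green | Bag 2) = 1/2.
P(green) = 2/3·10/19 + 1/3·1/2 = 59/114.
By Bayes' rule, P(Bag 1 | green) = 20/57 / 59/114 = 40/59 ≈ 0.6780.

40/59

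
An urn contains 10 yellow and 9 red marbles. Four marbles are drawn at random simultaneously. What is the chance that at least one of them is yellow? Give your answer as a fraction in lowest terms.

625/646

Use the complement: P(at least one yellow) = 1 − P(no yellow).
P(none) = C(9,4)/C(19,4) = 126/3876.
So P = 1 − 126/3876 = 625/646 ≈ 0.9675.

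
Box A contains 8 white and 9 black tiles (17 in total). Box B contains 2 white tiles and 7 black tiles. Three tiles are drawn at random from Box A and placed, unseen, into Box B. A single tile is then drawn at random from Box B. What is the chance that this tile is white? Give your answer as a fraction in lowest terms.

29/102

Condition on how many of the transferred tiles are white (from Box A: 8 white of 17; then Box B has 12 total).
  0 white: C(8,0)C(9,3)/C(17,3) = 21/170; then P = 2/12
  1 white: C(8,1)C(9,2)/C(17,3) = 36/85; then P = 3/12
  2 white: C(8,2)C(9,1)/C(17,3) = 63/170; then P = 4/12
  3 white: C(8,3)C(9,0)/C(17,3) = 7/85; then P = 5/12
P(white from Box B) = 29/102 ≈ 0.2843.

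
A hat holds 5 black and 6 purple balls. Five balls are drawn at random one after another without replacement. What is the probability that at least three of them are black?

181/462

Sum the hypergeometric tail for j = 3,…,5 black balls.
Favorable = C(5,3)·C(6,2) + C(5,4)·C(6,1) + C(5,5)·C(6,0) = 181; total = C(11,5) = 462.
P = 181/462 = 181/462 ≈ 0.3918.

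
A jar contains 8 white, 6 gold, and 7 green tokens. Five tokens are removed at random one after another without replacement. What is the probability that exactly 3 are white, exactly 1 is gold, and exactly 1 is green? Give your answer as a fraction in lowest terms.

Unordered draws without replacement: count favorable combinations over C(21,5).
Favorable = C(8,3) · C(6,1) · C(7,1) = 2352; total = C(21,5) = 20349.
P = 2352/20349 = 112/969 ≈ 0.1156.

112/969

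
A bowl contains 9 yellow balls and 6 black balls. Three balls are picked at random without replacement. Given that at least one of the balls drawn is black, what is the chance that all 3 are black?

20/371

P(all 3 black) = C(6,3)/C(15,3) = 4/91; P(at least one black) = 1 − C(9,3)/C(15,3) = 53/65.
Since 'all 3 black' ⊆ 'at least one black', P(all 3 | at least one) = 4/91 / 53/65 = 20/371 ≈ 0.0539.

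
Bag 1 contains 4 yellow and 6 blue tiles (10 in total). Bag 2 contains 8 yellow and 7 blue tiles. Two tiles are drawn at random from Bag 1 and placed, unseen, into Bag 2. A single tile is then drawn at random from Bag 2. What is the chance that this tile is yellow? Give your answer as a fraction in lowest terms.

Condition on how many of the transferred tiles are yellow (from Bag 1: 4 yellow of 10; then Bag 2 has 17 total).
  0 yellow: C(4,0)C(6,2)/C(10,2) = 1/3; then P = 8/17
  1 yellow: C(4,1)C(6,1)/C(10,2) = 8/15; then P = 9/17
  2 yellow: C(4,2)C(6,0)/C(10,2) = 2/15; then P = 10/17
P(yellow from Bag 2) = 44/85 ≈ 0.5176.

44/85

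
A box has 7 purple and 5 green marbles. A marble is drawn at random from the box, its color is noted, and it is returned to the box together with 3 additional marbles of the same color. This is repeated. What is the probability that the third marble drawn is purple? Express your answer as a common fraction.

7/12

Sum over the four possibilities for the first two draws (purple/not-purple each), tracking how the purple count and total change by +3 per draw.
P(third is purple) = 7/12 ≈ 0.5833. (In a Pólya urn every draw has the same marginal probability 7/12.)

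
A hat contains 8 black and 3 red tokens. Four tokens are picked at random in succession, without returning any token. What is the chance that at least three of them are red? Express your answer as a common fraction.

4/165

Sum the hypergeometric tail for j = 3,…,3 red tokens.
Favorable = C(3,3)·C(8,1) = 8; total = C(11,4) = 330.
P = 8/330 = 4/165 ≈ 0.0242.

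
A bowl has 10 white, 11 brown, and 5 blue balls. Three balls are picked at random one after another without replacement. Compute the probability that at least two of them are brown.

99/260

Sum the hypergeometric tail for j = 2,…,3 brown balls.
Favorable = C(11,2)·C(15,1) + C(11,3)·C(15,0) = 990; total = C(26,3) = 2600.
P = 990/2600 = 99/260 ≈ 0.3808.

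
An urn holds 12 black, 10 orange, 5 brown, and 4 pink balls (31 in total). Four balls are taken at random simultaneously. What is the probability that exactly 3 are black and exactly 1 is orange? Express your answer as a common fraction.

440/6293

Unordered draws without replacement: count favorable combinations over C(31,4).
Favorable = C(12,3) · C(10,1) · C(5,0) · C(4,0) = 2200; total = C(31,4) = 31465.
P = 2200/31465 = 440/6293 ≈ 0.0699.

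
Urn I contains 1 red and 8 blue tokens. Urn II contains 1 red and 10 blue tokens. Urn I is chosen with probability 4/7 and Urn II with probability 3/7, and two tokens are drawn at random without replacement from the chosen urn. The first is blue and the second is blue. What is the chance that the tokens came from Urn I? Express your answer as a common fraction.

308/551

P(E | Urn I) = 7/9; P(E | Urn II) = 9/11.
P(E) = 4/7·7/9 + 3/7·9/11 = 551/693.
By Bayes' rule, P(Urn I | E) = 4/9 / 551/693 = 308/551 ≈ 0.5590.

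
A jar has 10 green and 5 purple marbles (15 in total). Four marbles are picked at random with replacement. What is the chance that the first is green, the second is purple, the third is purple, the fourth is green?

Multiply the conditional probability of each draw in order, with replacement (the composition resets each draw).
P = (10/15) · (5/15) · (5/15) · (10/15) = 4/81 ≈ 0.0494.

4/81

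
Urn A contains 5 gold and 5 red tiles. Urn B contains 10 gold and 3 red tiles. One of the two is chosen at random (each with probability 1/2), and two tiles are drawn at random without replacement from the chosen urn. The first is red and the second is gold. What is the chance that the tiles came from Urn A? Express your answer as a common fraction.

13/22

P(E | Urn A) = 5/18; P(E | Urn B) = 5/26.
P(E) = 1/2·5/18 + 1/2·5/26 = 55/234.
By Bayes' rule, P(Urn A | E) = 5/36 / 55/234 = 13/22 ≈ 0.5909.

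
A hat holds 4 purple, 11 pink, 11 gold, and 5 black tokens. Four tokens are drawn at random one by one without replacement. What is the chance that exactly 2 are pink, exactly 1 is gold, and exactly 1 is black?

605/6293

Unordered draws without replacement: count favorable combinations over C(31,4).
Favorable = C(4,0) · C(11,2) · C(11,1) · C(5,1) = 3025; total = C(31,4) = 31465.
P = 3025/31465 = 605/6293 ≈ 0.0961.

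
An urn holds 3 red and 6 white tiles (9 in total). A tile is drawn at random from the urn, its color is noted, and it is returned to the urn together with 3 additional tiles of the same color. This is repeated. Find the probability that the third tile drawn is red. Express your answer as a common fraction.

1/3

Sum over the four possibilities for the first two draws (red/not-red each), tracking how the red count and total change by +3 per draw.
P(third is red) = 1/3 ≈ 0.3333. (In a Pólya urn every draw has the same marginal probability 3/9.)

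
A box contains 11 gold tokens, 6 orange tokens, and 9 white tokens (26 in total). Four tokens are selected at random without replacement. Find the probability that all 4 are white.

63/7475

Unordered draws without replacement: count favorable combinations over C(26,4).
Favorable = C(11,0) · C(6,0) · C(9,4) = 126; total = C(26,4) = 14950.
P = 126/14950 = 63/7475 ≈ 0.0084.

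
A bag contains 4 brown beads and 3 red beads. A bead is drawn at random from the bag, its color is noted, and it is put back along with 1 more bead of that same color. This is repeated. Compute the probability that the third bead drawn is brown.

4/7

Sum over the four possibilities for the first two draws (brown/not-brown each), tracking how the brown count and total change by +1 per draw.
P(third is brown) = 4/7 ≈ 0.5714. (In a Pólya urn every draw has the same marginal probability 4/7.)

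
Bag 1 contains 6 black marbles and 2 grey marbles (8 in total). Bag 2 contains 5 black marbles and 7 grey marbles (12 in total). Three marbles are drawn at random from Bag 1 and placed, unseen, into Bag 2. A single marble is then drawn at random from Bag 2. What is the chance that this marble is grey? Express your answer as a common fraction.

31/60

Condition on how many of the transferred marbles are grey (from Bag 1: 2 grey of 8; then Bag 2 has 15 total).
  0 grey: C(2,0)C(6,3)/C(8,3) = 5/14; then P = 7/15
  1 grey: C(2,1)C(6,2)/C(8,3) = 15/28; then P = 8/15
  2 grey: C(2,2)C(6,1)/C(8,3) = 3/28; then P = 9/15
P(grey from Bag 2) = 31/60 ≈ 0.5167.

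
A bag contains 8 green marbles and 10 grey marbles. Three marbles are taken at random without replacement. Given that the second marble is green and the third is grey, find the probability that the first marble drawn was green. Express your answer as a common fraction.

P(first=green and the second marble is green and the third is grey) = (8/18)·(7/17)·(10/16) = 35/306.
P(E) = Σ over first color = 35/306 + 5/34 = 40/153.
By Bayes, P(first=green | E) = 35/306 / 40/153 = 7/16 ≈ 0.4375.

7/16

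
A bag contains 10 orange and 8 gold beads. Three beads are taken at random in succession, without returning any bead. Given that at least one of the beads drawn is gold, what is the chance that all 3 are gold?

7/87

P(all 3 gold) = C(8,3)/C(18,3) = 7/102; P(at least one gold) = 1 − C(10,3)/C(18,3) = 29/34.
Since 'all 3 gold' ⊆ 'at least one gold', P(all 3 | at least one) = 7/102 / 29/34 = 7/87 ≈ 0.0805.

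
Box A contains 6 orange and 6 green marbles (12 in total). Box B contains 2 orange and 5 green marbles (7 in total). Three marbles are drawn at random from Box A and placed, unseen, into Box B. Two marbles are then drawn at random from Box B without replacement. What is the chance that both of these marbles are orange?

103/990

Condition on how many of the transferred marbles are orange (from Box A: 6 orange of 12; then Box B has 10 total).
  0 orange: C(6,0)C(6,3)/C(12,3) = 1/11; then P = C(2,2)/C(10,2) = 1/45
  1 orange: C(6,1)C(6,2)/C(12,3) = 9/22; then P = C(3,2)/C(10,2) = 1/15
  2 orange: C(6,2)C(6,1)/C(12,3) = 9/22; then P = C(4,2)/C(10,2) = 2/15
  3 orange: C(6,3)C(6,0)/C(12,3) = 1/11; then P = C(5,2)/C(10,2) = 2/9
P(both orange) = 103/990 ≈ 0.1040.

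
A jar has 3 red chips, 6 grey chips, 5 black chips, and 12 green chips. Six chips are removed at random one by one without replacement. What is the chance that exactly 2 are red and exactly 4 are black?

Unordered draws without replacement: count favorable combinations over C(26,6).
Favorable = C(3,2) · C(6,0) · C(5,4) · C(12,0) = 15; total = C(26,6) = 230230.
P = 15/230230 = 3/46046 ≈ 0.0001.

3/46046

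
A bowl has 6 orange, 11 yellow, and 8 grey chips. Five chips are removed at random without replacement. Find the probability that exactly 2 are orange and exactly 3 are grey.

Unordered draws without replacement: count favorable combinations over C(25,5).
Favorable = C(6,2) · C(11,0) · C(8,3) = 840; total = C(25,5) = 53130.
P = 840/53130 = 4/253 ≈ 0.0158.

4/253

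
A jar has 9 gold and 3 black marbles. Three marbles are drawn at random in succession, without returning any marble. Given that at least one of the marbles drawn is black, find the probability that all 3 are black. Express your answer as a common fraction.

P(all 3 black) = C(3,3)/C(12,3) = 1/220; P(at least one black) = 1 − C(9,3)/C(12,3) = 34/55.
Since 'all 3 black' ⊆ 'at least one black', P(all 3 | at least one) = 1/220 / 34/55 = 1/136 ≈ 0.0074.

1/136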